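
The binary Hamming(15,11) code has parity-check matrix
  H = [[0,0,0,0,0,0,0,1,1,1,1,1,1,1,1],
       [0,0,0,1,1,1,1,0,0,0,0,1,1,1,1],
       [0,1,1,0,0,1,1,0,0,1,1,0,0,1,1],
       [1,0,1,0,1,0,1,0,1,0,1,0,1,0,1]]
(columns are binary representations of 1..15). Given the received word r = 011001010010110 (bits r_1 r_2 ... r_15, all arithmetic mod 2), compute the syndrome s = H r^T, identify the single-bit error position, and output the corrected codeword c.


s = (0, 1, 1, 1)^T, error position = 7, corrected codeword c = 011001110010110

Compute s = H r^T mod 2 one row at a time:
  s_1 = 1 + 0 + 0 + 1 + 0 + 1 + 1 + 0 = 4 ≡ 0 (mod 2).
  s_2 = 0 + 0 + 1 + 0 + 0 + 1 + 1 + 0 = 3 ≡ 1 (mod 2).
  s_3 = 1 + 1 + 1 + 0 + 0 + 1 + 1 + 0 = 5 ≡ 1 (mod 2).
  s_4 = 0 + 1 + 0 + 0 + 0 + 1 + 1 + 0 = 3 ≡ 1 (mod 2).
s = (0, 1, 1, 1)^T — this equals column 7 of H (binary 0111), so error is at position 7.
Correct: flip bit 7 of r = 011001010010110 to get c = 011001110010110.


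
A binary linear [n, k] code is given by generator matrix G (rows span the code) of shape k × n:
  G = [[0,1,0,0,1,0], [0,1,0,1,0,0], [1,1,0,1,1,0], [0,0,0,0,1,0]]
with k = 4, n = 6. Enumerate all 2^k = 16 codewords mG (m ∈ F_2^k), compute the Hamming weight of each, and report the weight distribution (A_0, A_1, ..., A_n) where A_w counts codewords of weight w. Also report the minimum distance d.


Weight distribution: A_0 = 1, A_1 = 4, A_2 = 6, A_3 = 4, A_4 = 1. Minimum distance d = 1.

Enumerate all 2^4 = 16 messages m ∈ F_2^4.
For each, compute codeword c = mG in F_2^6, then tally its weight.
  m = 0000 → c = 000000, weight = 0.
  m = 1000 → c = 010010, weight = 2.
  m = 0100 → c = 010100, weight = 2.
  m = 1100 → c = 000110, weight = 2.
  m = 0010 → c = 110110, weight = 4.
  m = 1010 → c = 100100, weight = 2.
  m = 0110 → c = 100010, weight = 2.
  m = 1110 → c = 110000, weight = 2.
  m = 0001 → c = 000010, weight = 1.
  m = 1001 → c = 010000, weight = 1.
  m = 0101 → c = 010110, weight = 3.
  m = 1101 → c = 000100, weight = 1.
  m = 0011 → c = 110100, weight = 3.
  m = 1011 → c = 100110, weight = 3.
  m = 0111 → c = 100000, weight = 1.
  m = 1111 → c = 110010, weight = 3.
Tally weights:
  weight 0: 1 codewords.
  weight 1: 4 codewords.
  weight 2: 6 codewords.
  weight 3: 4 codewords.
  weight 4: 1 codewords.
Minimum distance d = smallest w > 0 with A_w > 0 = 1.
Sanity: Σ A_w = 16 = 2^4 = 16 ✓.


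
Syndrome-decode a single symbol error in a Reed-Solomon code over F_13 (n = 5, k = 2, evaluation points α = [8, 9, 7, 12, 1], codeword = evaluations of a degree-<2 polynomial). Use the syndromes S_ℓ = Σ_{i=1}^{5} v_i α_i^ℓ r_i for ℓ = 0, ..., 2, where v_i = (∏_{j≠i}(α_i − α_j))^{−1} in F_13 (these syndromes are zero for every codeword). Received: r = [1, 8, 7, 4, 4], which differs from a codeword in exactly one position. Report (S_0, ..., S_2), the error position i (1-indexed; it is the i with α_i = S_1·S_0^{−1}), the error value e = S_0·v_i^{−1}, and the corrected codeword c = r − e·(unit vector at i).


S = (4, 9, 4), error at position 4, error magnitude e = 1, c = [1, 8, 7, 3, 4].

Step 1: column multipliers v_i = (∏_{j≠i}(α_i − α_j))^{−1} mod 13.
  i = 1 (α = 8): (8−9)(8−7)(8−12)(8−1) = (−1)·1·(−4)·7 = 28 ≡ 2, so v_1 = 2^{−1} = 7 (mod 13).
  i = 2 (α = 9): (9−8)(9−7)(9−12)(9−1) = 1·2·(−3)·8 = −48 ≡ 4, so v_2 = 4^{−1} = 10 (mod 13).
  i = 3 (α = 7): (7−8)(7−9)(7−12)(7−1) = (−1)·(−2)·(−5)·6 = −60 ≡ 5, so v_3 = 5^{−1} = 8 (mod 13).
  i = 4 (α = 12): (12−8)(12−9)(12−7)(12−1) = 4·3·5·11 = 660 ≡ 10, so v_4 = 10^{−1} = 4 (mod 13).
  i = 5 (α = 1): (1−8)(1−9)(1−7)(1−12) = (−7)·(−8)·(−6)·(−11) = 3696 ≡ 4, so v_5 = 4^{−1} = 10 (mod 13).
  v = [7, 10, 8, 4, 10].
Step 2: syndromes of r = [1, 8, 7, 4, 4] (all sums mod 13).
  S_0 = Σ v_i r_i = 7·1 + 10·8 + 8·7 + 4·4 + 10·4 = 199 ≡ 4.
  S_1 = Σ v_i α_i r_i = 7·8·1 + 10·9·8 + 8·7·7 + 4·12·4 + 10·1·4 = 1400 ≡ 9.
  α_i^2 mod 13 = [12, 3, 10, 1, 1].
  S_2 = Σ v_i α_i^2 r_i = 7·12·1 + 10·3·8 + 8·10·7 + 4·1·4 + 10·1·4 = 940 ≡ 4.
  S = (4, 9, 4) ≠ 0, so r is not a codeword (an error is present).
Step 3: locate the error. For a single error e at position i, S_ℓ = v_i·e·α_i^ℓ, so α_err = S_1/S_0.
  S_0^{−1} = 4^{−1} = 10 (mod 13), so α_err = 9·10 = 90 ≡ 12 = α_4. Error position i = 4.
  Consistency check: S_2/S_1 = 4·3 = 12 ≡ 12 = α_err ✓ (single-error assumption holds).
Step 4: error magnitude e = S_0/v_4 = S_0·∏_{j≠4}(α_4 − α_j) = 4·10 = 40 ≡ 1 (mod 13).
Step 5: correct position 4: c_4 = r_4 − e = 4 − 1 ≡ 3 (mod 13). Hence c = [1, 8, 7, 3, 4].
  Check: interpolating c through the α_i gives m(x) = 10 + 7·x (degree < 2) with m(α_i) = c_i for every i, so c is indeed a codeword.


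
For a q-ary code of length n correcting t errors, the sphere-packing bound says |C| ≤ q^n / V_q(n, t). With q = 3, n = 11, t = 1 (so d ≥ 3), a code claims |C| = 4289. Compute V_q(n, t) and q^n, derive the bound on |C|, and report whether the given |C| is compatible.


V_q(n, t) = 23, q^n = 177147, Hamming bound = 7702, |C| = 4289 ≤ bound (satisfied).

Step 1: Compute V_q(n, t) = Σ_{j=0}^1 C(n, j) (q−1)^j.
  j = 0: C(11,0)·(2)^0 = 1·1 = 1.
  j = 1: C(11,1)·(2)^1 = 11·2 = 22.
  V_q(n, t) = 1 + 22 = 23.
Step 2: q^n = 3^11 = 177147.
Step 3: Hamming bound ⌊q^n / V_q(n,t)⌋ = ⌊177147/23⌋ = 7702.
Step 4: Compare |C| = 4289 to 7702: satisfied.
The claimed |C| lies below the Hamming bound.


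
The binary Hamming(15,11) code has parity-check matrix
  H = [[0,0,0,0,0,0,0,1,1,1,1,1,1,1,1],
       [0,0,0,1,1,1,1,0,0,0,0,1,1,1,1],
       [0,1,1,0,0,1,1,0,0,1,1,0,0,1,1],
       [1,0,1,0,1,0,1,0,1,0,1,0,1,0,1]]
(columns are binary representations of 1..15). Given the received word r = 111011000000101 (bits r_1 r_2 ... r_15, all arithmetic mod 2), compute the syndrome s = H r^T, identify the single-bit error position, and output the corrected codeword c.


s = (0, 0, 0, 1)^T, error position = 1, corrected codeword c = 011011000000101

Compute s = H r^T mod 2 one row at a time:
  s_1 = 0 + 0 + 0 + 0 + 0 + 1 + 0 + 1 = 2 ≡ 0 (mod 2).
  s_2 = 0 + 1 + 1 + 0 + 0 + 1 + 0 + 1 = 4 ≡ 0 (mod 2).
  s_3 = 1 + 1 + 1 + 0 + 0 + 0 + 0 + 1 = 4 ≡ 0 (mod 2).
  s_4 = 1 + 1 + 1 + 0 + 0 + 0 + 1 + 1 = 5 ≡ 1 (mod 2).
s = (0, 0, 0, 1)^T — this equals column 1 of H (binary 0001), so error is at position 1.
Correct: flip bit 1 of r = 111011000000101 to get c = 011011000000101.


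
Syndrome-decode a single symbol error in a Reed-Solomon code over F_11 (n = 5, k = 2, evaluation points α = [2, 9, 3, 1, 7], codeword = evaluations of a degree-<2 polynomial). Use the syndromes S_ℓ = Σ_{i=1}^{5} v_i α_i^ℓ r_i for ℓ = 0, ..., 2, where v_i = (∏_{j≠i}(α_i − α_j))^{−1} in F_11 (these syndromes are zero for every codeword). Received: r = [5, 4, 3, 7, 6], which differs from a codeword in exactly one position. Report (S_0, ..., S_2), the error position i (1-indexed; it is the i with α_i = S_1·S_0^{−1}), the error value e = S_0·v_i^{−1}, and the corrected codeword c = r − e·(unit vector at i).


S = (2, 7, 8), error at position 2, error magnitude e = 2, c = [5, 2, 3, 7, 6].

Step 1: column multipliers v_i = (∏_{j≠i}(α_i − α_j))^{−1} mod 11.
  i = 1 (α = 2): (2−9)(2−3)(2−1)(2−7) = (−7)·(−1)·1·(−5) = −35 ≡ 9, so v_1 = 9^{−1} = 5 (mod 11).
  i = 2 (α = 9): (9−2)(9−3)(9−1)(9−7) = 7·6·8·2 = 672 ≡ 1, so v_2 = 1^{−1} = 1 (mod 11).
  i = 3 (α = 3): (3−2)(3−9)(3−1)(3−7) = 1·(−6)·2·(−4) = 48 ≡ 4, so v_3 = 4^{−1} = 3 (mod 11).
  i = 4 (α = 1): (1−2)(1−9)(1−3)(1−7) = (−1)·(−8)·(−2)·(−6) = 96 ≡ 8, so v_4 = 8^{−1} = 7 (mod 11).
  i = 5 (α = 7): (7−2)(7−9)(7−3)(7−1) = 5·(−2)·4·6 = −240 ≡ 2, so v_5 = 2^{−1} = 6 (mod 11).
  v = [5, 1, 3, 7, 6].
Step 2: syndromes of r = [5, 4, 3, 7, 6] (all sums mod 11).
  S_0 = Σ v_i r_i = 5·5 + 1·4 + 3·3 + 7·7 + 6·6 = 123 ≡ 2.
  S_1 = Σ v_i α_i r_i = 5·2·5 + 1·9·4 + 3·3·3 + 7·1·7 + 6·7·6 = 414 ≡ 7.
  α_i^2 mod 11 = [4, 4, 9, 1, 5].
  S_2 = Σ v_i α_i^2 r_i = 5·4·5 + 1·4·4 + 3·9·3 + 7·1·7 + 6·5·6 = 426 ≡ 8.
  S = (2, 7, 8) ≠ 0, so r is not a codeword (an error is present).
Step 3: locate the error. For a single error e at position i, S_ℓ = v_i·e·α_i^ℓ, so α_err = S_1/S_0.
  S_0^{−1} = 2^{−1} = 6 (mod 11), so α_err = 7·6 = 42 ≡ 9 = α_2. Error position i = 2.
  Consistency check: S_2/S_1 = 8·8 = 64 ≡ 9 = α_err ✓ (single-error assumption holds).
Step 4: error magnitude e = S_0/v_2 = S_0·∏_{j≠2}(α_2 − α_j) = 2·1 = 2 ≡ 2 (mod 11).
Step 5: correct position 2: c_2 = r_2 − e = 4 − 2 ≡ 2 (mod 11). Hence c = [5, 2, 3, 7, 6].
  Check: interpolating c through the α_i gives m(x) = 9 + 9·x (degree < 2) with m(α_i) = c_i for every i, so c is indeed a codeword.


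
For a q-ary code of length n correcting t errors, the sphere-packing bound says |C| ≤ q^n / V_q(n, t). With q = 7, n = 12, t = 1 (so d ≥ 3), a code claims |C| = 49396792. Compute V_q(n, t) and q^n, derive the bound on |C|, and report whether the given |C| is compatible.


V_q(n, t) = 73, q^n = 13841287201, Hamming bound = 189606673, |C| = 49396792 ≤ bound (satisfied).

Step 1: Compute V_q(n, t) = Σ_{j=0}^1 C(n, j) (q−1)^j.
  j = 0: C(12,0)·(6)^0 = 1·1 = 1.
  j = 1: C(12,1)·(6)^1 = 12·6 = 72.
  V_q(n, t) = 1 + 72 = 73.
Step 2: q^n = 7^12 = 13841287201.
Step 3: Hamming bound ⌊q^n / V_q(n,t)⌋ = ⌊13841287201/73⌋ = 189606673.
Step 4: Compare |C| = 49396792 to 189606673: satisfied.
The claimed |C| lies below the Hamming bound.


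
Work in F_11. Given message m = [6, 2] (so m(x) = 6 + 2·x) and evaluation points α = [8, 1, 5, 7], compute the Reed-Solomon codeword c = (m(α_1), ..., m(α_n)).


c = [0, 8, 5, 9]

Message polynomial: m(x) = 6 + 2·x (mod 11).
For each evaluation point α_i, compute m(α_i) mod 11:
  α_1 = 8: Horner steps 2 → 0, so m(8) = 0.
  α_2 = 1: Horner steps 2 → 8, so m(1) = 8.
  α_3 = 5: Horner steps 2 → 5, so m(5) = 5.
  α_4 = 7: Horner steps 2 → 9, so m(7) = 9.
Codeword c = [0, 8, 5, 9] ∈ F_11^4.


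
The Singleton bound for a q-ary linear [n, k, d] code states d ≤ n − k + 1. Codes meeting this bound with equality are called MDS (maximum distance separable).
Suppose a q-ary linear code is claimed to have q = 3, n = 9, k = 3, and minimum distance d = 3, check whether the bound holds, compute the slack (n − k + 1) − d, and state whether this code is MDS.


Singleton RHS = n − k + 1 = 7, slack = 4, bound satisfied, not MDS.

Singleton bound: d ≤ n − k + 1.
Here n = 9, k = 3, so n − k + 1 = 7.
Given d = 3, check d ≤ 7: YES.
Slack = (n − k + 1) − d = 4.
The code is NOT MDS (slack = 4 > 0).
Description: the claimed parameters are [9, 3, 3]_3; such a code would be non-MDS.


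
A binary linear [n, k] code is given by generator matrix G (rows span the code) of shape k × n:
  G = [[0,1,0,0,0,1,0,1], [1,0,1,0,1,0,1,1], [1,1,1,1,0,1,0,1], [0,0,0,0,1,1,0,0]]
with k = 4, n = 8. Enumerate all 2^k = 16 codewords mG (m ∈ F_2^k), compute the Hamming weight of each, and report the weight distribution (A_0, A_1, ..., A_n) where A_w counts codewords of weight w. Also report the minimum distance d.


Weight distribution: A_0 = 1, A_2 = 1, A_3 = 4, A_4 = 3, A_5 = 4, A_6 = 3. Minimum distance d = 2.

Enumerate all 2^4 = 16 messages m ∈ F_2^4.
For each, compute codeword c = mG in F_2^8, then tally its weight.
  m = 0000 → c = 00000000, weight = 0.
  m = 1000 → c = 01000101, weight = 3.
  m = 0100 → c = 10101011, weight = 5.
  m = 1100 → c = 11101110, weight = 6.
  m = 0010 → c = 11110101, weight = 6.
  m = 1010 → c = 10110000, weight = 3.
  m = 0110 → c = 01011110, weight = 5.
  m = 1110 → c = 00011011, weight = 4.
  m = 0001 → c = 00001100, weight = 2.
  m = 1001 → c = 01001001, weight = 3.
  m = 0101 → c = 10100111, weight = 5.
  m = 1101 → c = 11100010, weight = 4.
  m = 0011 → c = 11111001, weight = 6.
  m = 1011 → c = 10111100, weight = 5.
  m = 0111 → c = 01010010, weight = 3.
  m = 1111 → c = 00010111, weight = 4.
Tally weights:
  weight 0: 1 codewords.
  weight 2: 1 codewords.
  weight 3: 4 codewords.
  weight 4: 3 codewords.
  weight 5: 4 codewords.
  weight 6: 3 codewords.
Minimum distance d = smallest w > 0 with A_w > 0 = 2.
Sanity: Σ A_w = 16 = 2^4 = 16 ✓.


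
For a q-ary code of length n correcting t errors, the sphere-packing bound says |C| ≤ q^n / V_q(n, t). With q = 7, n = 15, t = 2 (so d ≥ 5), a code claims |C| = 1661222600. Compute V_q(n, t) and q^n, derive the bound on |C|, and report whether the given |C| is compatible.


V_q(n, t) = 3871, q^n = 4747561509943, Hamming bound = 1226443169, |C| = 1661222600 > bound (violated).

Step 1: Compute V_q(n, t) = Σ_{j=0}^2 C(n, j) (q−1)^j.
  j = 0: C(15,0)·(6)^0 = 1·1 = 1.
  j = 1: C(15,1)·(6)^1 = 15·6 = 90.
  j = 2: C(15,2)·(6)^2 = 105·36 = 3780.
  V_q(n, t) = 1 + 90 + 3780 = 3871.
Step 2: q^n = 7^15 = 4747561509943.
Step 3: Hamming bound ⌊q^n / V_q(n,t)⌋ = ⌊4747561509943/3871⌋ = 1226443169.
Step 4: Compare |C| = 1661222600 to 1226443169: violated.
The claimed |C| lies above the Hamming bound, so no 7-ary code of length 15 with d ≥ 5 can have 1661222600 codewords.


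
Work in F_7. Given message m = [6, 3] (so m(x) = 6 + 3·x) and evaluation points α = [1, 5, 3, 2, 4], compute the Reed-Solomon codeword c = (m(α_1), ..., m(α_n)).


c = [2, 0, 1, 5, 4]

Message polynomial: m(x) = 6 + 3·x (mod 7).
For each evaluation point α_i, compute m(α_i) mod 7:
  α_1 = 1: Horner steps 3 → 2, so m(1) = 2.
  α_2 = 5: Horner steps 3 → 0, so m(5) = 0.
  α_3 = 3: Horner steps 3 → 1, so m(3) = 1.
  α_4 = 2: Horner steps 3 → 5, so m(2) = 5.
  α_5 = 4: Horner steps 3 → 4, so m(4) = 4.
Codeword c = [2, 0, 1, 5, 4] ∈ F_7^5.


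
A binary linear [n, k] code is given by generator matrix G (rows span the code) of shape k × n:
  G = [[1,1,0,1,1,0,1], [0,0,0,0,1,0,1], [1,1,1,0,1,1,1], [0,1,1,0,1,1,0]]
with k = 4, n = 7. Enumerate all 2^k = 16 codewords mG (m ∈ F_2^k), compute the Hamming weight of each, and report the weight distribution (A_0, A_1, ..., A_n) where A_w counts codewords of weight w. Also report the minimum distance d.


Weight distribution: A_0 = 1, A_2 = 3, A_3 = 4, A_4 = 3, A_5 = 4, A_6 = 1. Minimum distance d = 2.

Enumerate all 2^4 = 16 messages m ∈ F_2^4.
For each, compute codeword c = mG in F_2^7, then tally its weight.
  m = 0000 → c = 0000000, weight = 0.
  m = 1000 → c = 1101101, weight = 5.
  m = 0100 → c = 0000101, weight = 2.
  m = 1100 → c = 1101000, weight = 3.
  m = 0010 → c = 1110111, weight = 6.
  m = 1010 → c = 0011010, weight = 3.
  m = 0110 → c = 1110010, weight = 4.
  m = 1110 → c = 0011111, weight = 5.
  m = 0001 → c = 0110110, weight = 4.
  m = 1001 → c = 1011011, weight = 5.
  m = 0101 → c = 0110011, weight = 4.
  m = 1101 → c = 1011110, weight = 5.
  m = 0011 → c = 1000001, weight = 2.
  m = 1011 → c = 0101100, weight = 3.
  m = 0111 → c = 1000100, weight = 2.
  m = 1111 → c = 0101001, weight = 3.
Tally weights:
  weight 0: 1 codewords.
  weight 2: 3 codewords.
  weight 3: 4 codewords.
  weight 4: 3 codewords.
  weight 5: 4 codewords.
  weight 6: 1 codewords.
Minimum distance d = smallest w > 0 with A_w > 0 = 2.
Sanity: Σ A_w = 16 = 2^4 = 16 ✓.


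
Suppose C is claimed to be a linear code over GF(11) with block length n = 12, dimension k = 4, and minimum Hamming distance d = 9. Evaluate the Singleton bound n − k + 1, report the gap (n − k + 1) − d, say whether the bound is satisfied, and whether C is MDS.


Singleton RHS = n − k + 1 = 9, slack = 0, bound satisfied, MDS.

Singleton bound: d ≤ n − k + 1.
Here n = 12, k = 4, so n − k + 1 = 9.
Given d = 9, check d ≤ 9: YES.
Slack = (n − k + 1) − d = 0.
The code is MDS (slack = 0).
Description: the claimed parameters are [12, 4, 9]_11; such a code would be MDS (meets Singleton bound).


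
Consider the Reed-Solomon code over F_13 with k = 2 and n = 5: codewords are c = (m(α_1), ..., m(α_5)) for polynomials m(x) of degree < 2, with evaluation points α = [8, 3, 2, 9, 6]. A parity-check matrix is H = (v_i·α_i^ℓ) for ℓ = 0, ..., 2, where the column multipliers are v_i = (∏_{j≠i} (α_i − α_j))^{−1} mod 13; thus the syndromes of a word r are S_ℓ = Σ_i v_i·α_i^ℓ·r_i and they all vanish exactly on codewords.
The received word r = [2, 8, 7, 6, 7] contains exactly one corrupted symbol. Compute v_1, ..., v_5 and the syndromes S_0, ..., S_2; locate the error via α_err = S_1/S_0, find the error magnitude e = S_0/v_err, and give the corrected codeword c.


S = (10, 7, 1), error at position 3, error magnitude e = 3, c = [2, 8, 4, 6, 7].

Step 1: column multipliers v_i = (∏_{j≠i}(α_i − α_j))^{−1} mod 13.
  i = 1 (α = 8): (8−3)(8−2)(8−9)(8−6) = 5·6·(−1)·2 = −60 ≡ 5, so v_1 = 5^{−1} = 8 (mod 13).
  i = 2 (α = 3): (3−8)(3−2)(3−9)(3−6) = (−5)·1·(−6)·(−3) = −90 ≡ 1, so v_2 = 1^{−1} = 1 (mod 13).
  i = 3 (α = 2): (2−8)(2−3)(2−9)(2−6) = (−6)·(−1)·(−7)·(−4) = 168 ≡ 12, so v_3 = 12^{−1} = 12 (mod 13).
  i = 4 (α = 9): (9−8)(9−3)(9−2)(9−6) = 1·6·7·3 = 126 ≡ 9, so v_4 = 9^{−1} = 3 (mod 13).
  i = 5 (α = 6): (6−8)(6−3)(6−2)(6−9) = (−2)·3·4·(−3) = 72 ≡ 7, so v_5 = 7^{−1} = 2 (mod 13).
  v = [8, 1, 12, 3, 2].
Step 2: syndromes of r = [2, 8, 7, 6, 7] (all sums mod 13).
  S_0 = Σ v_i r_i = 8·2 + 1·8 + 12·7 + 3·6 + 2·7 = 140 ≡ 10.
  S_1 = Σ v_i α_i r_i = 8·8·2 + 1·3·8 + 12·2·7 + 3·9·6 + 2·6·7 = 566 ≡ 7.
  α_i^2 mod 13 = [12, 9, 4, 3, 10].
  S_2 = Σ v_i α_i^2 r_i = 8·12·2 + 1·9·8 + 12·4·7 + 3·3·6 + 2·10·7 = 794 ≡ 1.
  S = (10, 7, 1) ≠ 0, so r is not a codeword (an error is present).
Step 3: locate the error. For a single error e at position i, S_ℓ = v_i·e·α_i^ℓ, so α_err = S_1/S_0.
  S_0^{−1} = 10^{−1} = 4 (mod 13), so α_err = 7·4 = 28 ≡ 2 = α_3. Error position i = 3.
  Consistency check: S_2/S_1 = 1·2 = 2 ≡ 2 = α_err ✓ (single-error assumption holds).
Step 4: error magnitude e = S_0/v_3 = S_0·∏_{j≠3}(α_3 − α_j) = 10·12 = 120 ≡ 3 (mod 13).
Step 5: correct position 3: c_3 = r_3 − e = 7 − 3 ≡ 4 (mod 13). Hence c = [2, 8, 4, 6, 7].
  Check: interpolating c through the α_i gives m(x) = 9 + 4·x (degree < 2) with m(α_i) = c_i for every i, so c is indeed a codeword.


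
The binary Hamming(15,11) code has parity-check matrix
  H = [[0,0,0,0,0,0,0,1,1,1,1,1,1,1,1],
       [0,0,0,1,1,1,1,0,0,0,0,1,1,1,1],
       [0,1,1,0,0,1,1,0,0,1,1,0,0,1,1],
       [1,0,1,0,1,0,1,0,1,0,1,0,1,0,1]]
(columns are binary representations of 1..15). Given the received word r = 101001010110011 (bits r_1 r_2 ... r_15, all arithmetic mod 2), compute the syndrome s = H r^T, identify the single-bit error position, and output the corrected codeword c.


s = (1, 1, 0, 0)^T, error position = 12, corrected codeword c = 101001010111011

Compute s = H r^T mod 2 one row at a time:
  s_1 = 1 + 0 + 1 + 1 + 0 + 0 + 1 + 1 = 5 ≡ 1 (mod 2).
  s_2 = 0 + 0 + 1 + 0 + 0 + 0 + 1 + 1 = 3 ≡ 1 (mod 2).
  s_3 = 0 + 1 + 1 + 0 + 1 + 1 + 1 + 1 = 6 ≡ 0 (mod 2).
  s_4 = 1 + 1 + 0 + 0 + 0 + 1 + 0 + 1 = 4 ≡ 0 (mod 2).
s = (1, 1, 0, 0)^T — this equals column 12 of H (binary 1100), so error is at position 12.
Correct: flip bit 12 of r = 101001010110011 to get c = 101001010111011.


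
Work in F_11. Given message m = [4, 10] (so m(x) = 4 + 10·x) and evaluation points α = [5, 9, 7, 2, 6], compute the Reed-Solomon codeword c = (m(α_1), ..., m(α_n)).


c = [10, 6, 8, 2, 9]

Message polynomial: m(x) = 4 + 10·x (mod 11).
For each evaluation point α_i, compute m(α_i) mod 11:
  α_1 = 5: Horner steps 10 → 10, so m(5) = 10.
  α_2 = 9: Horner steps 10 → 6, so m(9) = 6.
  α_3 = 7: Horner steps 10 → 8, so m(7) = 8.
  α_4 = 2: Horner steps 10 → 2, so m(2) = 2.
  α_5 = 6: Horner steps 10 → 9, so m(6) = 9.
Codeword c = [10, 6, 8, 2, 9] ∈ F_11^5.


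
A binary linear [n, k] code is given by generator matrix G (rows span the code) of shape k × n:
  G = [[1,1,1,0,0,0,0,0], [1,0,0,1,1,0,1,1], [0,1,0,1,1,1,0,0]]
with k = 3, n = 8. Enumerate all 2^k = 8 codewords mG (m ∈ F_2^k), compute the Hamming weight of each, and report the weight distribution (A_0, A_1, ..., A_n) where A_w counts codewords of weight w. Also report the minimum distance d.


Weight distribution: A_0 = 1, A_3 = 1, A_4 = 2, A_5 = 3, A_6 = 1. Minimum distance d = 3.

Enumerate all 2^3 = 8 messages m ∈ F_2^3.
For each, compute codeword c = mG in F_2^8, then tally its weight.
  m = 000 → c = 00000000, weight = 0.
  m = 100 → c = 11100000, weight = 3.
  m = 010 → c = 10011011, weight = 5.
  m = 110 → c = 01111011, weight = 6.
  m = 001 → c = 01011100, weight = 4.
  m = 101 → c = 10111100, weight = 5.
  m = 011 → c = 11000111, weight = 5.
  m = 111 → c = 00100111, weight = 4.
Tally weights:
  weight 0: 1 codewords.
  weight 3: 1 codewords.
  weight 4: 2 codewords.
  weight 5: 3 codewords.
  weight 6: 1 codewords.
Minimum distance d = smallest w > 0 with A_w > 0 = 3.
Sanity: Σ A_w = 8 = 2^3 = 8 ✓.


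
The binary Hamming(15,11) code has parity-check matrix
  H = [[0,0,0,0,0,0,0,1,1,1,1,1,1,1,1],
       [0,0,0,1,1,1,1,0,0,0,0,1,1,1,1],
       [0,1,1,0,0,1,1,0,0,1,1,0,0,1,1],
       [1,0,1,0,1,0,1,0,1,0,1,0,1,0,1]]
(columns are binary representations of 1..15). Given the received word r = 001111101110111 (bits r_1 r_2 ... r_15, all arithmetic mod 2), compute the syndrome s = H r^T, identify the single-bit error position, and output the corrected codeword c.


s = (0, 1, 1, 1)^T, error position = 7, corrected codeword c = 001111001110111

Compute s = H r^T mod 2 one row at a time:
  s_1 = 0 + 1 + 1 + 1 + 0 + 1 + 1 + 1 = 6 ≡ 0 (mod 2).
  s_2 = 1 + 1 + 1 + 1 + 0 + 1 + 1 + 1 = 7 ≡ 1 (mod 2).
  s_3 = 0 + 1 + 1 + 1 + 1 + 1 + 1 + 1 = 7 ≡ 1 (mod 2).
  s_4 = 0 + 1 + 1 + 1 + 1 + 1 + 1 + 1 = 7 ≡ 1 (mod 2).
s = (0, 1, 1, 1)^T — this equals column 7 of H (binary 0111), so error is at position 7.
Correct: flip bit 7 of r = 001111101110111 to get c = 001111001110111.


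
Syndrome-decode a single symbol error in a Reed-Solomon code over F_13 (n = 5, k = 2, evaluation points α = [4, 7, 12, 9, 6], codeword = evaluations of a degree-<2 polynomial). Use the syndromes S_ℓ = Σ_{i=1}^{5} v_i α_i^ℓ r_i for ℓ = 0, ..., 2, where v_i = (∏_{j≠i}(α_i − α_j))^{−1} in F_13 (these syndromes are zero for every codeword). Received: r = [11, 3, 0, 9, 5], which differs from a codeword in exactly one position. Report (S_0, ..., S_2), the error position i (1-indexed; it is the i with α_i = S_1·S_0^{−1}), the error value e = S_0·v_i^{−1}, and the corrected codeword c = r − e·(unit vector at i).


S = (10, 5, 9), error at position 2, error magnitude e = 1, c = [11, 2, 0, 9, 5].

Step 1: column multipliers v_i = (∏_{j≠i}(α_i − α_j))^{−1} mod 13.
  i = 1 (α = 4): (4−7)(4−12)(4−9)(4−6) = (−3)·(−8)·(−5)·(−2) = 240 ≡ 6, so v_1 = 6^{−1} = 11 (mod 13).
  i = 2 (α = 7): (7−4)(7−12)(7−9)(7−6) = 3·(−5)·(−2)·1 = 30 ≡ 4, so v_2 = 4^{−1} = 10 (mod 13).
  i = 3 (α = 12): (12−4)(12−7)(12−9)(12−6) = 8·5·3·6 = 720 ≡ 5, so v_3 = 5^{−1} = 8 (mod 13).
  i = 4 (α = 9): (9−4)(9−7)(9−12)(9−6) = 5·2·(−3)·3 = −90 ≡ 1, so v_4 = 1^{−1} = 1 (mod 13).
  i = 5 (α = 6): (6−4)(6−7)(6−12)(6−9) = 2·(−1)·(−6)·(−3) = −36 ≡ 3, so v_5 = 3^{−1} = 9 (mod 13).
  v = [11, 10, 8, 1, 9].
Step 2: syndromes of r = [11, 3, 0, 9, 5] (all sums mod 13).
  S_0 = Σ v_i r_i = 11·11 + 10·3 + 8·0 + 1·9 + 9·5 = 205 ≡ 10.
  S_1 = Σ v_i α_i r_i = 11·4·11 + 10·7·3 + 8·12·0 + 1·9·9 + 9·6·5 = 1045 ≡ 5.
  α_i^2 mod 13 = [3, 10, 1, 3, 10].
  S_2 = Σ v_i α_i^2 r_i = 11·3·11 + 10·10·3 + 8·1·0 + 1·3·9 + 9·10·5 = 1140 ≡ 9.
  S = (10, 5, 9) ≠ 0, so r is not a codeword (an error is present).
Step 3: locate the error. For a single error e at position i, S_ℓ = v_i·e·α_i^ℓ, so α_err = S_1/S_0.
  S_0^{−1} = 10^{−1} = 4 (mod 13), so α_err = 5·4 = 20 ≡ 7 = α_2. Error position i = 2.
  Consistency check: S_2/S_1 = 9·8 = 72 ≡ 7 = α_err ✓ (single-error assumption holds).
Step 4: error magnitude e = S_0/v_2 = S_0·∏_{j≠2}(α_2 − α_j) = 10·4 = 40 ≡ 1 (mod 13).
Step 5: correct position 2: c_2 = r_2 − e = 3 − 1 ≡ 2 (mod 13). Hence c = [11, 2, 0, 9, 5].
  Check: interpolating c through the α_i gives m(x) = 10 + 10·x (degree < 2) with m(α_i) = c_i for every i, so c is indeed a codeword.


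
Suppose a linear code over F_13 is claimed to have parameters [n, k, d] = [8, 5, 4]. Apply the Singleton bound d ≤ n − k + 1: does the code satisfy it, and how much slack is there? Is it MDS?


Singleton RHS = n − k + 1 = 4, slack = 0, bound satisfied, MDS.

Singleton bound: d ≤ n − k + 1.
Here n = 8, k = 5, so n − k + 1 = 4.
Given d = 4, check d ≤ 4: YES.
Slack = (n − k + 1) − d = 0.
The code is MDS (slack = 0).
Description: the claimed parameters are [8, 5, 4]_13; such a code would be MDS (meets Singleton bound).


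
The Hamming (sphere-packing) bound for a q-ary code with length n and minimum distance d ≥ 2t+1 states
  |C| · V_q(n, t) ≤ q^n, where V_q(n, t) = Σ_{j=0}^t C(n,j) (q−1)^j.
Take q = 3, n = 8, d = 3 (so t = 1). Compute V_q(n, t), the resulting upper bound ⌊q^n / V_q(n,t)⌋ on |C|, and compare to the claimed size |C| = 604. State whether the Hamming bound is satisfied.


V_q(n, t) = 17, q^n = 6561, Hamming bound = 385, |C| = 604 > bound (violated).

Step 1: Compute V_q(n, t) = Σ_{j=0}^1 C(n, j) (q−1)^j.
  j = 0: C(8,0)·(2)^0 = 1·1 = 1.
  j = 1: C(8,1)·(2)^1 = 8·2 = 16.
  V_q(n, t) = 1 + 16 = 17.
Step 2: q^n = 3^8 = 6561.
Step 3: Hamming bound ⌊q^n / V_q(n,t)⌋ = ⌊6561/17⌋ = 385.
Step 4: Compare |C| = 604 to 385: violated.
The claimed |C| lies above the Hamming bound, so no 3-ary code of length 8 with d ≥ 3 can have 604 codewords.


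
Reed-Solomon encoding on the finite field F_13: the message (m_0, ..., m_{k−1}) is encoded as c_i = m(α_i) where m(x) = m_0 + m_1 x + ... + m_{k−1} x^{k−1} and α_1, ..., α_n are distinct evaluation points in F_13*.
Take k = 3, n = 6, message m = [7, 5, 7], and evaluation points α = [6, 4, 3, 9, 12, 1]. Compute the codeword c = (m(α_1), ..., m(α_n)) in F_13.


c = [3, 9, 7, 8, 9, 6]

Message polynomial: m(x) = 7 + 5·x + 7·x^2 (mod 13).
For each evaluation point α_i, compute m(α_i) mod 13:
  α_1 = 6: Horner steps 7 → 8 → 3, so m(6) = 3.
  α_2 = 4: Horner steps 7 → 7 → 9, so m(4) = 9.
  α_3 = 3: Horner steps 7 → 0 → 7, so m(3) = 7.
  α_4 = 9: Horner steps 7 → 3 → 8, so m(9) = 8.
  α_5 = 12: Horner steps 7 → 11 → 9, so m(12) = 9.
  α_6 = 1: Horner steps 7 → 12 → 6, so m(1) = 6.
Codeword c = [3, 9, 7, 8, 9, 6] ∈ F_13^6.


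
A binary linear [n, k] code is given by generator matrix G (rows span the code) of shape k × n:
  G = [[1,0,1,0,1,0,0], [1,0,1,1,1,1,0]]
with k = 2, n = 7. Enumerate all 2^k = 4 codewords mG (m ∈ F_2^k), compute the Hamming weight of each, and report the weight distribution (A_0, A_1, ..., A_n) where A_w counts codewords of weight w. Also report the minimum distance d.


Weight distribution: A_0 = 1, A_2 = 1, A_3 = 1, A_5 = 1. Minimum distance d = 2.

Enumerate all 2^2 = 4 messages m ∈ F_2^2.
For each, compute codeword c = mG in F_2^7, then tally its weight.
  m = 00 → c = 0000000, weight = 0.
  m = 10 → c = 1010100, weight = 3.
  m = 01 → c = 1011110, weight = 5.
  m = 11 → c = 0001010, weight = 2.
Tally weights:
  weight 0: 1 codewords.
  weight 2: 1 codewords.
  weight 3: 1 codewords.
  weight 5: 1 codewords.
Minimum distance d = smallest w > 0 with A_w > 0 = 2.
Sanity: Σ A_w = 4 = 2^2 = 4 ✓.


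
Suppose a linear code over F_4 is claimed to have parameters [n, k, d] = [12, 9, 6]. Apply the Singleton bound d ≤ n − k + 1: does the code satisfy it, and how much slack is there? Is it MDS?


Singleton RHS = n − k + 1 = 4, slack = -2, bound violated (no such code; not MDS).

Singleton bound: d ≤ n − k + 1.
Here n = 12, k = 9, so n − k + 1 = 4.
Given d = 6, check d ≤ 4: NO.
Slack = (n − k + 1) − d = -2.
The slack is negative: d = 6 exceeds n − k + 1 = 4 by 2, so the Singleton bound is violated and no linear [12, 9, 6]_4 code can exist. In particular it is not MDS (MDS requires d = n − k + 1 exactly).
Description: the claimed parameters are [12, 9, 6]_4; such a code would be impossible (violates the Singleton bound).


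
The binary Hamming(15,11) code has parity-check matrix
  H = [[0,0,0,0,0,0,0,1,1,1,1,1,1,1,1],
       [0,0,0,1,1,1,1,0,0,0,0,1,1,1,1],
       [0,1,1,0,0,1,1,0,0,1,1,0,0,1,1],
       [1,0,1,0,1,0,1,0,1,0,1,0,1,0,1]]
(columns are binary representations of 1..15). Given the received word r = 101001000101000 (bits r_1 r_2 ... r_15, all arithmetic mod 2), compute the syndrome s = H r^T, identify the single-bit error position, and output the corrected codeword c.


s = (0, 0, 1, 0)^T, error position = 2, corrected codeword c = 111001000101000

Compute s = H r^T mod 2 one row at a time:
  s_1 = 0 + 0 + 1 + 0 + 1 + 0 + 0 + 0 = 2 ≡ 0 (mod 2).
  s_2 = 0 + 0 + 1 + 0 + 1 + 0 + 0 + 0 = 2 ≡ 0 (mod 2).
  s_3 = 0 + 1 + 1 + 0 + 1 + 0 + 0 + 0 = 3 ≡ 1 (mod 2).
  s_4 = 1 + 1 + 0 + 0 + 0 + 0 + 0 + 0 = 2 ≡ 0 (mod 2).
s = (0, 0, 1, 0)^T — this equals column 2 of H (binary 0010), so error is at position 2.
Correct: flip bit 2 of r = 101001000101000 to get c = 111001000101000.


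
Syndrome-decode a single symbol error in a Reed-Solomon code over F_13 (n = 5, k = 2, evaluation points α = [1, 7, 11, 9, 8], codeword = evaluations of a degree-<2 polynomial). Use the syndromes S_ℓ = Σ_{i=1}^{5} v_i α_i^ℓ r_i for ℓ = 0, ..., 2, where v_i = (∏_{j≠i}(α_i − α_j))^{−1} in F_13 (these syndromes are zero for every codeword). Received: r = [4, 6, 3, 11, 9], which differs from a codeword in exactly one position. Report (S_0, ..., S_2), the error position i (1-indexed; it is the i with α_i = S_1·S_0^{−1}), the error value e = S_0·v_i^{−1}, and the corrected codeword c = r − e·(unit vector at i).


S = (9, 7, 4), error at position 5, error magnitude e = 7, c = [4, 6, 3, 11, 2].

Step 1: column multipliers v_i = (∏_{j≠i}(α_i − α_j))^{−1} mod 13.
  i = 1 (α = 1): (1−7)(1−11)(1−9)(1−8) = (−6)·(−10)·(−8)·(−7) = 3360 ≡ 6, so v_1 = 6^{−1} = 11 (mod 13).
  i = 2 (α = 7): (7−1)(7−11)(7−9)(7−8) = 6·(−4)·(−2)·(−1) = −48 ≡ 4, so v_2 = 4^{−1} = 10 (mod 13).
  i = 3 (α = 11): (11−1)(11−7)(11−9)(11−8) = 10·4·2·3 = 240 ≡ 6, so v_3 = 6^{−1} = 11 (mod 13).
  i = 4 (α = 9): (9−1)(9−7)(9−11)(9−8) = 8·2·(−2)·1 = −32 ≡ 7, so v_4 = 7^{−1} = 2 (mod 13).
  i = 5 (α = 8): (8−1)(8−7)(8−11)(8−9) = 7·1·(−3)·(−1) = 21 ≡ 8, so v_5 = 8^{−1} = 5 (mod 13).
  v = [11, 10, 11, 2, 5].
Step 2: syndromes of r = [4, 6, 3, 11, 9] (all sums mod 13).
  S_0 = Σ v_i r_i = 11·4 + 10·6 + 11·3 + 2·11 + 5·9 = 204 ≡ 9.
  S_1 = Σ v_i α_i r_i = 11·1·4 + 10·7·6 + 11·11·3 + 2·9·11 + 5·8·9 = 1385 ≡ 7.
  α_i^2 mod 13 = [1, 10, 4, 3, 12].
  S_2 = Σ v_i α_i^2 r_i = 11·1·4 + 10·10·6 + 11·4·3 + 2·3·11 + 5·12·9 = 1382 ≡ 4.
  S = (9, 7, 4) ≠ 0, so r is not a codeword (an error is present).
Step 3: locate the error. For a single error e at position i, S_ℓ = v_i·e·α_i^ℓ, so α_err = S_1/S_0.
  S_0^{−1} = 9^{−1} = 3 (mod 13), so α_err = 7·3 = 21 ≡ 8 = α_5. Error position i = 5.
  Consistency check: S_2/S_1 = 4·2 = 8 ≡ 8 = α_err ✓ (single-error assumption holds).
Step 4: error magnitude e = S_0/v_5 = S_0·∏_{j≠5}(α_5 − α_j) = 9·8 = 72 ≡ 7 (mod 13).
Step 5: correct position 5: c_5 = r_5 − e = 9 − 7 ≡ 2 (mod 13). Hence c = [4, 6, 3, 11, 2].
  Check: interpolating c through the α_i gives m(x) = 8 + 9·x (degree < 2) with m(α_i) = c_i for every i, so c is indeed a codeword.


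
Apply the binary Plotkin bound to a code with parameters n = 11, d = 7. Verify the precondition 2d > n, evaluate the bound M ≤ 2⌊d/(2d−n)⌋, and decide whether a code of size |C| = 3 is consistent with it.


Plotkin bound M ≤ 4; given |C| = 3 ≤ bound (satisfied).

Check applicability: 2d = 14, n = 11.
2d − n = 3 > 0, so Plotkin applies.
Compute d/(2d−n) = 7/3 ≈ 2.3333.
⌊d/(2d−n)⌋ = 2.
Plotkin bound: M ≤ 2·2 = 4.
Given |C| = 3, check: satisfied.
This |C| is below the Plotkin bound.


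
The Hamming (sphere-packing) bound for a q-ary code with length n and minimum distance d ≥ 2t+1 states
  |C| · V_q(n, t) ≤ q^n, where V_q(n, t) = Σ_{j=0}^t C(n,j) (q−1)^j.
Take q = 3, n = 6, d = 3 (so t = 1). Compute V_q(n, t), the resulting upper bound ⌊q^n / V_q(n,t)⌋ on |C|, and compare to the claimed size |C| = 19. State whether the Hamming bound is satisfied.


V_q(n, t) = 13, q^n = 729, Hamming bound = 56, |C| = 19 ≤ bound (satisfied).

Step 1: Compute V_q(n, t) = Σ_{j=0}^1 C(n, j) (q−1)^j.
  j = 0: C(6,0)·(2)^0 = 1·1 = 1.
  j = 1: C(6,1)·(2)^1 = 6·2 = 12.
  V_q(n, t) = 1 + 12 = 13.
Step 2: q^n = 3^6 = 729.
Step 3: Hamming bound ⌊q^n / V_q(n,t)⌋ = ⌊729/13⌋ = 56.
Step 4: Compare |C| = 19 to 56: satisfied.
The claimed |C| lies below the Hamming bound.


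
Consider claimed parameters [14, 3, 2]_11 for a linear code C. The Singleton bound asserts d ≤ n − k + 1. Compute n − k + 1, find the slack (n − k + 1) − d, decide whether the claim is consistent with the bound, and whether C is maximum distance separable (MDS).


Singleton RHS = n − k + 1 = 12, slack = 10, bound satisfied, not MDS.

Singleton bound: d ≤ n − k + 1.
Here n = 14, k = 3, so n − k + 1 = 12.
Given d = 2, check d ≤ 12: YES.
Slack = (n − k + 1) − d = 10.
The code is NOT MDS (slack = 10 > 0).
Description: the claimed parameters are [14, 3, 2]_11; such a code would be non-MDS.


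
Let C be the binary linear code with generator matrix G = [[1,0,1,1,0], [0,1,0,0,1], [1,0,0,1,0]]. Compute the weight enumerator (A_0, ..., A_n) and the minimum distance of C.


Weight distribution: A_0 = 1, A_1 = 1, A_2 = 2, A_3 = 2, A_4 = 1, A_5 = 1. Minimum distance d = 1.

Enumerate all 2^3 = 8 messages m ∈ F_2^3.
For each, compute codeword c = mG in F_2^5, then tally its weight.
  m = 000 → c = 00000, weight = 0.
  m = 100 → c = 10110, weight = 3.
  m = 010 → c = 01001, weight = 2.
  m = 110 → c = 11111, weight = 5.
  m = 001 → c = 10010, weight = 2.
  m = 101 → c = 00100, weight = 1.
  m = 011 → c = 11011, weight = 4.
  m = 111 → c = 01101, weight = 3.
Tally weights:
  weight 0: 1 codewords.
  weight 1: 1 codewords.
  weight 2: 2 codewords.
  weight 3: 2 codewords.
  weight 4: 1 codewords.
  weight 5: 1 codewords.
Minimum distance d = smallest w > 0 with A_w > 0 = 1.
Sanity: Σ A_w = 8 = 2^3 = 8 ✓.


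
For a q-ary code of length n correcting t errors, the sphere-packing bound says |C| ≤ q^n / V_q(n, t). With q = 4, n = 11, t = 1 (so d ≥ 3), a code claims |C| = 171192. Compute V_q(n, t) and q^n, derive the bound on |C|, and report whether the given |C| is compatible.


V_q(n, t) = 34, q^n = 4194304, Hamming bound = 123361, |C| = 171192 > bound (violated).

Step 1: Compute V_q(n, t) = Σ_{j=0}^1 C(n, j) (q−1)^j.
  j = 0: C(11,0)·(3)^0 = 1·1 = 1.
  j = 1: C(11,1)·(3)^1 = 11·3 = 33.
  V_q(n, t) = 1 + 33 = 34.
Step 2: q^n = 4^11 = 4194304.
Step 3: Hamming bound ⌊q^n / V_q(n,t)⌋ = ⌊4194304/34⌋ = 123361.
Step 4: Compare |C| = 171192 to 123361: violated.
The claimed |C| lies above the Hamming bound, so no 4-ary code of length 11 with d ≥ 3 can have 171192 codewords.


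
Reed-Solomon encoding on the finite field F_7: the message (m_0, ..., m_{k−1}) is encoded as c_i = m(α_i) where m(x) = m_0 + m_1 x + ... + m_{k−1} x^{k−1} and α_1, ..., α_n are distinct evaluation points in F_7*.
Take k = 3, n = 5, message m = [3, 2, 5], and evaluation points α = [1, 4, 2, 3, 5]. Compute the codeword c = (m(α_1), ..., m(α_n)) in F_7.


c = [3, 0, 6, 5, 5]

Message polynomial: m(x) = 3 + 2·x + 5·x^2 (mod 7).
For each evaluation point α_i, compute m(α_i) mod 7:
  α_1 = 1: Horner steps 5 → 0 → 3, so m(1) = 3.
  α_2 = 4: Horner steps 5 → 1 → 0, so m(4) = 0.
  α_3 = 2: Horner steps 5 → 5 → 6, so m(2) = 6.
  α_4 = 3: Horner steps 5 → 3 → 5, so m(3) = 5.
  α_5 = 5: Horner steps 5 → 6 → 5, so m(5) = 5.
Codeword c = [3, 0, 6, 5, 5] ∈ F_7^5.


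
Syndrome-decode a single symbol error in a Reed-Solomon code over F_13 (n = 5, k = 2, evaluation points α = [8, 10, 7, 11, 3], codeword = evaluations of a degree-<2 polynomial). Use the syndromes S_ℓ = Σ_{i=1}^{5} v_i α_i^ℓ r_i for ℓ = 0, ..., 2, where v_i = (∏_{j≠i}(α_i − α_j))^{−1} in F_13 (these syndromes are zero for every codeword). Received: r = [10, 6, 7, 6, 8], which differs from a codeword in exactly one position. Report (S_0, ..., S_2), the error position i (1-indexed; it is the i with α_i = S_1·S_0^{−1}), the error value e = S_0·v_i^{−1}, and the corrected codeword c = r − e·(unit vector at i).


S = (12, 3, 4), error at position 2, error magnitude e = 3, c = [10, 3, 7, 6, 8].

Step 1: column multipliers v_i = (∏_{j≠i}(α_i − α_j))^{−1} mod 13.
  i = 1 (α = 8): (8−10)(8−7)(8−11)(8−3) = (−2)·1·(−3)·5 = 30 ≡ 4, so v_1 = 4^{−1} = 10 (mod 13).
  i = 2 (α = 10): (10−8)(10−7)(10−11)(10−3) = 2·3·(−1)·7 = −42 ≡ 10, so v_2 = 10^{−1} = 4 (mod 13).
  i = 3 (α = 7): (7−8)(7−10)(7−11)(7−3) = (−1)·(−3)·(−4)·4 = −48 ≡ 4, so v_3 = 4^{−1} = 10 (mod 13).
  i = 4 (α = 11): (11−8)(11−10)(11−7)(11−3) = 3·1·4·8 = 96 ≡ 5, so v_4 = 5^{−1} = 8 (mod 13).
  i = 5 (α = 3): (3−8)(3−10)(3−7)(3−11) = (−5)·(−7)·(−4)·(−8) = 1120 ≡ 2, so v_5 = 2^{−1} = 7 (mod 13).
  v = [10, 4, 10, 8, 7].
Step 2: syndromes of r = [10, 6, 7, 6, 8] (all sums mod 13).
  S_0 = Σ v_i r_i = 10·10 + 4·6 + 10·7 + 8·6 + 7·8 = 298 ≡ 12.
  S_1 = Σ v_i α_i r_i = 10·8·10 + 4·10·6 + 10·7·7 + 8·11·6 + 7·3·8 = 2226 ≡ 3.
  α_i^2 mod 13 = [12, 9, 10, 4, 9].
  S_2 = Σ v_i α_i^2 r_i = 10·12·10 + 4·9·6 + 10·10·7 + 8·4·6 + 7·9·8 = 2812 ≡ 4.
  S = (12, 3, 4) ≠ 0, so r is not a codeword (an error is present).
Step 3: locate the error. For a single error e at position i, S_ℓ = v_i·e·α_i^ℓ, so α_err = S_1/S_0.
  S_0^{−1} = 12^{−1} = 12 (mod 13), so α_err = 3·12 = 36 ≡ 10 = α_2. Error position i = 2.
  Consistency check: S_2/S_1 = 4·9 = 36 ≡ 10 = α_err ✓ (single-error assumption holds).
Step 4: error magnitude e = S_0/v_2 = S_0·∏_{j≠2}(α_2 − α_j) = 12·10 = 120 ≡ 3 (mod 13).
Step 5: correct position 2: c_2 = r_2 − e = 6 − 3 ≡ 3 (mod 13). Hence c = [10, 3, 7, 6, 8].
  Check: interpolating c through the α_i gives m(x) = 12 + 3·x (degree < 2) with m(α_i) = c_i for every i, so c is indeed a codeword.


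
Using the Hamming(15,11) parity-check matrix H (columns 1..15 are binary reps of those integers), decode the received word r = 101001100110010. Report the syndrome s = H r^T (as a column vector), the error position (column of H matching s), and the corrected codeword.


s = (1, 1, 0, 0)^T, error position = 12, corrected codeword c = 101001100111010

Compute s = H r^T mod 2 one row at a time:
  s_1 = 0 + 0 + 1 + 1 + 0 + 0 + 1 + 0 = 3 ≡ 1 (mod 2).
  s_2 = 0 + 0 + 1 + 1 + 0 + 0 + 1 + 0 = 3 ≡ 1 (mod 2).
  s_3 = 0 + 1 + 1 + 1 + 1 + 1 + 1 + 0 = 6 ≡ 0 (mod 2).
  s_4 = 1 + 1 + 0 + 1 + 0 + 1 + 0 + 0 = 4 ≡ 0 (mod 2).
s = (1, 1, 0, 0)^T — this equals column 12 of H (binary 1100), so error is at position 12.
Correct: flip bit 12 of r = 101001100110010 to get c = 101001100111010.


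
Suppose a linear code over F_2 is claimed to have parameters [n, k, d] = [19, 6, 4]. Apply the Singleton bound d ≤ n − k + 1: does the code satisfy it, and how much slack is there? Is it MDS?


Singleton RHS = n − k + 1 = 14, slack = 10, bound satisfied, not MDS.

Singleton bound: d ≤ n − k + 1.
Here n = 19, k = 6, so n − k + 1 = 14.
Given d = 4, check d ≤ 14: YES.
Slack = (n − k + 1) − d = 10.
The code is NOT MDS (slack = 10 > 0).
Description: the claimed parameters are [19, 6, 4]_2; such a code would be non-MDS.
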